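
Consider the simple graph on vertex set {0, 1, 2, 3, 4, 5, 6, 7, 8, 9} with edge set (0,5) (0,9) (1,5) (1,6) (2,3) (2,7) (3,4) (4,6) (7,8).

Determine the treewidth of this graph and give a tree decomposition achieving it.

Treewidth 1.
One such decomposition:
Bags: B1 = {7, 8}  B2 = {2, 7}  B3 = {2, 3}  B4 = {3, 4}  B5 = {4, 6}  B6 = {1, 6}  B7 = {1, 5}  B8 = {0, 5}  B9 = {0, 9}
Tree: B1–B2, B2–B3, B3–B4, B4–B5, B5–B6, B6–B7, B7–B8, B8–B9

Each bag holds 2 vertices, so the decomposition has width 1, which upper-bounds the treewidth. Any graph with an edge has treewidth ≥ 1, and G has the edge 8–7. Combining the bounds, tw(G) = 1.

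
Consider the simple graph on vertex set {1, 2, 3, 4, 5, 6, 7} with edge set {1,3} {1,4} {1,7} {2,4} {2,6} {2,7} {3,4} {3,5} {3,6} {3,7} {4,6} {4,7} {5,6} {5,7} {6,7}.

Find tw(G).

3

A width-3 tree decomposition is:
Bags: B1 = {1, 3, 4, 7}  B2 = {3, 4, 6, 7}  B3 = {3, 5, 6, 7}  B4 = {2, 4, 6, 7}
Tree: B1–B2, B2–B3, B2–B4
Each bag holds 4 vertices, so the decomposition has width 3, which upper-bounds the treewidth. For the lower bound, the 4 vertices {2, 4, 6, 7} are pairwise adjacent, and any tree decomposition puts a clique entirely inside one bag — forcing width ≥ 3. Therefore the treewidth is 3.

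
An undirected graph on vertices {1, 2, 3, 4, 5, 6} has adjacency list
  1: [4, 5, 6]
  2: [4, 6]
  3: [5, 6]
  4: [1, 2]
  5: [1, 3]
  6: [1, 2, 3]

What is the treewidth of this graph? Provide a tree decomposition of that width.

Treewidth 2.
One such decomposition:
Bags: B1 = {3, 5, 6}  B2 = {1, 5, 6}  B3 = {1, 2, 6}  B4 = {1, 2, 4}
Tree: B1–B2, B2–B3, B3–B4

Every bag has size at most 3, so the width is 3 − 1 = 2 and tw(G) ≤ 2. For the lower bound, G contains the cycle 3–5–1–6–3, so G is not a forest; only forests have treewidth ≤ 1, hence tw(G) ≥ 2. Hence tw(G) = 2 exactly.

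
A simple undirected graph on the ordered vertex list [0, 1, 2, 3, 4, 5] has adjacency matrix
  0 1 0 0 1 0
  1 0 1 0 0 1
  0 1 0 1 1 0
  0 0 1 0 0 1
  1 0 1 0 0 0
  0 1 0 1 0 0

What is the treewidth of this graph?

A width-2 tree decomposition is:
Bags: B1 = {0, 1, 4}  B2 = {1, 2, 4}  B3 = {1, 2, 5}  B4 = {2, 3, 5}
Tree: B1–B2, B2–B3, B3–B4
Every bag has size at most 3, so the width is 3 − 1 = 2 and tw(G) ≤ 2. The edges 0–4–2–1–0 form a cycle, so G is not a tree and its treewidth is at least 2. Hence tw(G) = 2 exactly.

2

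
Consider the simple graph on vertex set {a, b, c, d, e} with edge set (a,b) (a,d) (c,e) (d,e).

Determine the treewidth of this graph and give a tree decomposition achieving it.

The largest bag has 2 vertices, giving width 1; this decomposition certifies tw(G) ≤ 1. Since G has at least one edge (e.g. b–a), it is not an edgeless graph, so tw(G) ≥ 1. Therefore the treewidth is 1.

Treewidth 1.
One optimal decomposition is:
Bags: B1 = {a, b}  B2 = {a, d}  B3 = {d, e}  B4 = {c, e}
Tree: B1–B2, B2–B3, B3–B4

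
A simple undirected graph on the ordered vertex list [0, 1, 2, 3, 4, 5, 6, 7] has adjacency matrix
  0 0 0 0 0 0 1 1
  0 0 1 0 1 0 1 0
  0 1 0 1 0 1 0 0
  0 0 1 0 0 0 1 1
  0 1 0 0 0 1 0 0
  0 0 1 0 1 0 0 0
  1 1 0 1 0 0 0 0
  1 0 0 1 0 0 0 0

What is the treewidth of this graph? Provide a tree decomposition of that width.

Treewidth 2.
Bags: B1 = {0, 6, 7}  B2 = {3, 6, 7}  B3 = {1, 3, 6}  B4 = {1, 2, 3}  B5 = {1, 2, 4}  B6 = {2, 4, 5}
Tree: B1–B2, B2–B3, B3–B4, B4–B5, B5–B6

The largest bag has 3 vertices, giving width 2; this decomposition certifies tw(G) ≤ 2. The edges 0–7–3–6–0 form a cycle, so G is not a tree and its treewidth is at least 2. Therefore the treewidth is 2.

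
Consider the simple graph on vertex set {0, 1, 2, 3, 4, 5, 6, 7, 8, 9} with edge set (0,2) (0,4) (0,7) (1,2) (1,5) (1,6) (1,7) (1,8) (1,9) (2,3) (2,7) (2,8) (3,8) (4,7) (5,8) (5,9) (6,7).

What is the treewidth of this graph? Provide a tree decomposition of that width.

Treewidth 2.
One optimal decomposition is:
Bags: B1 = {1, 2, 8}  B2 = {1, 2, 7}  B3 = {1, 5, 8}  B4 = {0, 2, 7}  B5 = {1, 6, 7}  B6 = {0, 4, 7}  B7 = {1, 5, 9}  B8 = {2, 3, 8}
Tree: B1–B2, B1–B3, B2–B4, B2–B5, B4–B6, B3–B7, B1–B8

Every bag has size at most 3, so the width is 3 − 1 = 2 and tw(G) ≤ 2. Conversely, {0, 2, 7} is a clique of size 3, and the vertices of any clique must share a bag in every tree decomposition; so some bag has ≥ 3 vertices and tw(G) ≥ 2. Hence tw(G) = 2 exactly.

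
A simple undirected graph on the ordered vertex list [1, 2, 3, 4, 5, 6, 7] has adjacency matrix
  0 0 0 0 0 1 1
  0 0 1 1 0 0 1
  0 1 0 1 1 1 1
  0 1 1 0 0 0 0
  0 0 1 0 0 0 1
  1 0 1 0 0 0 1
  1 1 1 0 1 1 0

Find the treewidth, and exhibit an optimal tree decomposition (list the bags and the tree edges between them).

The largest bag has 3 vertices, giving width 2; this decomposition certifies tw(G) ≤ 2. For the lower bound, the 3 vertices {1, 6, 7} are pairwise adjacent, and any tree decomposition puts a clique entirely inside one bag — forcing width ≥ 2. The upper and lower bounds meet at 2, so that is the treewidth.

Treewidth 2.
Bags: B1 = {3, 5, 7}  B2 = {3, 6, 7}  B3 = {2, 3, 7}  B4 = {2, 3, 4}  B5 = {1, 6, 7}
Tree: B1–B2, B1–B3, B3–B4, B2–B5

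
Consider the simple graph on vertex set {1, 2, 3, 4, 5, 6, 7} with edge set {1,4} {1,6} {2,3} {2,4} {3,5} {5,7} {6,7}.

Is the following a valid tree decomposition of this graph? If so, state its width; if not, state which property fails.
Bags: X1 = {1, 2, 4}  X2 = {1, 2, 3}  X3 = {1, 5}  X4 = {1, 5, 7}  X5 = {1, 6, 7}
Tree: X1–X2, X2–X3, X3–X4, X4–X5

A tree decomposition must satisfy three properties: every vertex lies in some bag; for every edge, both endpoints lie together in some bag; and for every vertex, the bags containing it form a connected subtree. Here edge (3,5) lies in no bag, so the decomposition is invalid.

No — edge (3,5) lies in no bag.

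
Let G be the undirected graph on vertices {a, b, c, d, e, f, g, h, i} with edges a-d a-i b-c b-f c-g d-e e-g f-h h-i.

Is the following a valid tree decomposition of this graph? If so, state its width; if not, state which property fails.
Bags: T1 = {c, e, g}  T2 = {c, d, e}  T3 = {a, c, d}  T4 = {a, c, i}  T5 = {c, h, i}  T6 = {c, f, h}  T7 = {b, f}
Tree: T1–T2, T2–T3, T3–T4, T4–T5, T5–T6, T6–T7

No — edge (c,b) lies in no bag.

A tree decomposition must satisfy three properties: every vertex lies in some bag; for every edge, both endpoints lie together in some bag; and for every vertex, the bags containing it form a connected subtree. Here edge (c,b) lies in no bag, so the decomposition is invalid.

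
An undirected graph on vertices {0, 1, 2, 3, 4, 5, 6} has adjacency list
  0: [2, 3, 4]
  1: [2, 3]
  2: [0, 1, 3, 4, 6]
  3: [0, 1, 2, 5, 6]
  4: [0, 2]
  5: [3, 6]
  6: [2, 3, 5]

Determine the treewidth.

2

A width-2 tree decomposition is:
Bags: B1 = {2, 3, 6}  B2 = {3, 5, 6}  B3 = {0, 2, 3}  B4 = {0, 2, 4}  B5 = {1, 2, 3}
Tree: B1–B2, B1–B3, B3–B4, B1–B5
Each bag holds 3 vertices, so the decomposition has width 2, which upper-bounds the treewidth. On the other hand G contains the 3-clique {0, 2, 3}. A clique must lie in a single bag of any decomposition, so no decomposition can have width below 2. Hence tw(G) = 2 exactly.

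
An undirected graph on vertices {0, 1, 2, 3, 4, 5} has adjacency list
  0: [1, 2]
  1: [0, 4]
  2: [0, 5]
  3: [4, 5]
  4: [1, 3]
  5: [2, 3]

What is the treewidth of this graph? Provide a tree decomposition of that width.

The largest bag has 3 vertices, giving width 2; this decomposition certifies tw(G) ≤ 2. Since 2–0–1–4–3–5–2 is a cycle in G, G is not acyclic. Forests are exactly the graphs of treewidth ≤ 1, so tw(G) ≥ 2. Combining the bounds, tw(G) = 2.

Treewidth 2.
One such decomposition:
Bags: B1 = {0, 1, 2}  B2 = {1, 2, 4}  B3 = {2, 3, 4}  B4 = {2, 3, 5}
Tree: B1–B2, B2–B3, B3–B4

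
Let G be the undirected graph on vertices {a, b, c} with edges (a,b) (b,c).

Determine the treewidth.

1

A width-1 tree decomposition is:
Bags: B1 = {a, b}  B2 = {b, c}
Tree: B1–B2
Every bag has size at most 2, so the width is 2 − 1 = 1 and tw(G) ≤ 1. Any graph with an edge has treewidth ≥ 1, and G has the edge a–b. The upper and lower bounds meet at 1, so that is the treewidth.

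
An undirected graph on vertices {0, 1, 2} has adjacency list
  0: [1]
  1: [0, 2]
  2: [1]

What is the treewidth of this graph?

1

A width-1 tree decomposition is:
Bags: B1 = {0, 1}  B2 = {1, 2}
Tree: B1–B2
Each bag holds 2 vertices, so the decomposition has width 1, which upper-bounds the treewidth. Any graph with an edge has treewidth ≥ 1, and G has the edge 1–0. Combining the bounds, tw(G) = 1.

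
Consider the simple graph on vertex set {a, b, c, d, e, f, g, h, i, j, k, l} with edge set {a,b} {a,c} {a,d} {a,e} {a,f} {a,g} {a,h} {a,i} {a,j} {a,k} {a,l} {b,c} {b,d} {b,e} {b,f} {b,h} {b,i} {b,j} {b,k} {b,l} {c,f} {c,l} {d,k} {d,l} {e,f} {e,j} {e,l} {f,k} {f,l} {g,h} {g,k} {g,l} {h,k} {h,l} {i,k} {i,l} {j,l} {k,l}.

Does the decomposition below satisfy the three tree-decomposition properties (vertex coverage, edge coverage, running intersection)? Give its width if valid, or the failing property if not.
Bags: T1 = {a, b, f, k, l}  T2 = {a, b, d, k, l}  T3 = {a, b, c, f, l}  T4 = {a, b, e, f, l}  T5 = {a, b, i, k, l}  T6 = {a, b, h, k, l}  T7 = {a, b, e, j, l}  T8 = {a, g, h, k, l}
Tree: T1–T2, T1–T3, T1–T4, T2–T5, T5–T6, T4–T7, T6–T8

Yes; width 4.

Vertex coverage: the bags together contain {a, b, c, d, e, f, g, h, i, j, k, l}, the full vertex set. Edge coverage: each edge of G has both endpoints in at least one bag. Running intersection: for every vertex, the bags containing it form a connected subtree. All three properties hold, so this is a valid tree decomposition of width max|bag| − 1 = 4, and hence tw(G) ≤ 4.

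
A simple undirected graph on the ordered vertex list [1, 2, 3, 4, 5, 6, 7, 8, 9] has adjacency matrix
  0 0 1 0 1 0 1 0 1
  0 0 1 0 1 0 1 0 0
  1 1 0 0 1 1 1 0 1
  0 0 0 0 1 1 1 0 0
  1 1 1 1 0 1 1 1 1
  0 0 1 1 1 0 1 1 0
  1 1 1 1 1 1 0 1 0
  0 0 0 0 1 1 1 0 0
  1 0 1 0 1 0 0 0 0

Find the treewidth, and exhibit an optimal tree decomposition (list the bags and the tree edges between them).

Every bag has size at most 4, so the width is 4 − 1 = 3 and tw(G) ≤ 3. For the lower bound, the 4 vertices {1, 3, 5, 9} are pairwise adjacent, and any tree decomposition puts a clique entirely inside one bag — forcing width ≥ 3. Combining the bounds, tw(G) = 3.

Treewidth 3.
Bags: B1 = {4, 5, 6, 7}  B2 = {3, 5, 6, 7}  B3 = {2, 3, 5, 7}  B4 = {5, 6, 7, 8}  B5 = {1, 3, 5, 7}  B6 = {1, 3, 5, 9}
Tree: B1–B2, B2–B3, B2–B4, B3–B5, B5–B6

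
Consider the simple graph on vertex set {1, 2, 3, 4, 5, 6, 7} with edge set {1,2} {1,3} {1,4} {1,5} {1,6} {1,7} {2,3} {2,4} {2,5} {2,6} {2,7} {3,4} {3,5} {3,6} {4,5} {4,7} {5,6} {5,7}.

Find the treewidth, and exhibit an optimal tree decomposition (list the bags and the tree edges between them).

Treewidth 4.
One optimal decomposition is:
Bags: B1 = {1, 2, 3, 4, 5}  B2 = {1, 2, 4, 5, 7}  B3 = {1, 2, 3, 5, 6}
Tree: B1–B2, B1–B3

The largest bag has 5 vertices, giving width 4; this decomposition certifies tw(G) ≤ 4. Conversely, {1, 2, 3, 4, 5} is a clique of size 5, and the vertices of any clique must share a bag in every tree decomposition; so some bag has ≥ 5 vertices and tw(G) ≥ 4. Combining the bounds, tw(G) = 4.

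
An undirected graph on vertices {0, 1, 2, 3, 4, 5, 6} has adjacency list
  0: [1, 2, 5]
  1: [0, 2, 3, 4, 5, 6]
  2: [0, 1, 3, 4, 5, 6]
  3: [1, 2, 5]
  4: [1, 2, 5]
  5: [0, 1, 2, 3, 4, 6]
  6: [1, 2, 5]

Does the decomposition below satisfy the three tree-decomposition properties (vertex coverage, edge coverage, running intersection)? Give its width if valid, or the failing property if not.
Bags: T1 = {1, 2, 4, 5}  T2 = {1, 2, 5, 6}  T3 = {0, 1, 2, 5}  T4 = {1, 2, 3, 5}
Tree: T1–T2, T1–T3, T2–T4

Yes; width 3.

Checking the three conditions: (i) the bags cover all of {0, 1, 2, 3, 4, 5, 6}; (ii) for each edge, some bag contains both endpoints; (iii) the bags containing any fixed vertex form a subtree. All hold, so the decomposition is valid with width 4 − 1 = 3.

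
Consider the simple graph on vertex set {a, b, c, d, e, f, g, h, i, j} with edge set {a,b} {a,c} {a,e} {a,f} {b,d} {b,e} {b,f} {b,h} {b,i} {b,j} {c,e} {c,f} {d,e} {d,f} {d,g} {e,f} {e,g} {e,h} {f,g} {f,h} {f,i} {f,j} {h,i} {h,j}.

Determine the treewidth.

3

A width-3 tree decomposition is:
Bags: B1 = {b, e, f, h}  B2 = {b, f, h, i}  B3 = {b, f, h, j}  B4 = {a, b, e, f}  B5 = {a, c, e, f}  B6 = {b, d, e, f}  B7 = {d, e, f, g}
Tree: B1–B2, B1–B3, B1–B4, B4–B5, B4–B6, B6–B7
Every bag has size at most 4, so the width is 4 − 1 = 3 and tw(G) ≤ 3. On the other hand G contains the 4-clique {d, e, f, g}. A clique must lie in a single bag of any decomposition, so no decomposition can have width below 3. Therefore the treewidth is 3.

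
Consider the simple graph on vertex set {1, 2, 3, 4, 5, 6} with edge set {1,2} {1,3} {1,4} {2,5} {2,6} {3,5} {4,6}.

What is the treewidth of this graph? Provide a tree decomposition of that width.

Treewidth 2.
One optimal decomposition is:
Bags: B1 = {1, 4, 6}  B2 = {1, 2, 6}  B3 = {1, 2, 3}  B4 = {2, 3, 5}
Tree: B1–B2, B2–B3, B3–B4

The largest bag has 3 vertices, giving width 2; this decomposition certifies tw(G) ≤ 2. The edges 4–6–2–1–4 form a cycle, so G is not a tree and its treewidth is at least 2. Hence tw(G) = 2 exactly.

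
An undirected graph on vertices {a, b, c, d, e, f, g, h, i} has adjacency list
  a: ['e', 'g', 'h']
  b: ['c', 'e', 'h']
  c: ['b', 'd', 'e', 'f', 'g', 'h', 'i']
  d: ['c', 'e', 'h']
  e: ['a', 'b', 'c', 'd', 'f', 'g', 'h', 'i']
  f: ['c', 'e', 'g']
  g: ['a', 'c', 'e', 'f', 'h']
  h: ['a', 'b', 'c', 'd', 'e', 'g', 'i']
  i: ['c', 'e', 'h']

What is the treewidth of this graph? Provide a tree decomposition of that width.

Treewidth 3.
One optimal decomposition is:
Bags: B1 = {c, e, f, g}  B2 = {c, e, g, h}  B3 = {c, d, e, h}  B4 = {b, c, e, h}  B5 = {c, e, h, i}  B6 = {a, e, g, h}
Tree: B1–B2, B2–B3, B3–B4, B4–B5, B2–B6

The largest bag has 4 vertices, giving width 3; this decomposition certifies tw(G) ≤ 3. For the lower bound, the 4 vertices {c, d, e, h} are pairwise adjacent, and any tree decomposition puts a clique entirely inside one bag — forcing width ≥ 3. Hence tw(G) = 3 exactly.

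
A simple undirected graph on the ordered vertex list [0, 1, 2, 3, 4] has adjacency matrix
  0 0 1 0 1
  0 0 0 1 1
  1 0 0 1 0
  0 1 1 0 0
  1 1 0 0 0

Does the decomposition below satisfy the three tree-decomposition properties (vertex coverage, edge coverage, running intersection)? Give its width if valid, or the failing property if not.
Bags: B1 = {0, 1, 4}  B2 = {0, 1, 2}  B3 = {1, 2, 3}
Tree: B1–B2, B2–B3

Yes; width 2.

Vertex coverage: the bags together contain {0, 1, 2, 3, 4}, the full vertex set. Edge coverage: each edge of G has both endpoints in at least one bag. Running intersection: for every vertex, the bags containing it form a connected subtree. All three properties hold, so this is a valid tree decomposition of width max|bag| − 1 = 2, and hence tw(G) ≤ 2.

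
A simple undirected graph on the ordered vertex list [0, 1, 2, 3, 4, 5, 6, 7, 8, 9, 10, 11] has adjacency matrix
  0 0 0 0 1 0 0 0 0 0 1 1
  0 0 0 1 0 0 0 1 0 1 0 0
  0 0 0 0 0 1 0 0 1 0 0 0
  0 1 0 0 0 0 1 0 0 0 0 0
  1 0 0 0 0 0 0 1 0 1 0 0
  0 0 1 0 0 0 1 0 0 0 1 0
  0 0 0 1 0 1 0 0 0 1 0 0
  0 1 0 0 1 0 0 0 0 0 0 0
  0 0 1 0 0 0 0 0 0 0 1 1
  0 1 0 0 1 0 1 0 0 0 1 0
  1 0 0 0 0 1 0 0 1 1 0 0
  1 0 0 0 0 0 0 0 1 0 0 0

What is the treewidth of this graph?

3

A width-3 tree decomposition is:
Bags: B1 = {1, 3, 4, 7}  B2 = {1, 3, 4, 9}  B3 = {3, 4, 6, 9}  B4 = {0, 4, 6, 9}  B5 = {0, 6, 9, 10}  B6 = {0, 5, 6, 10}  B7 = {0, 5, 10, 11}  B8 = {5, 8, 10, 11}  B9 = {2, 5, 8, 11}
Tree: B1–B2, B2–B3, B3–B4, B4–B5, B5–B6, B6–B7, B7–B8, B8–B9
The largest bag has 4 vertices, giving width 3; this decomposition certifies tw(G) ≤ 3. For the lower bound: the 4 vertex sets {1,3,7}, {4}, {9}, {0,5,6,10} are disjoint, each induces a connected subgraph, and every pair is joined by at least one edge of G. Contracting each set to a single vertex therefore yields K_{4} as a minor, and since treewidth is minor-monotone, tw(G) ≥ tw(K_{4}) = 3. The upper and lower bounds meet at 3, so that is the treewidth.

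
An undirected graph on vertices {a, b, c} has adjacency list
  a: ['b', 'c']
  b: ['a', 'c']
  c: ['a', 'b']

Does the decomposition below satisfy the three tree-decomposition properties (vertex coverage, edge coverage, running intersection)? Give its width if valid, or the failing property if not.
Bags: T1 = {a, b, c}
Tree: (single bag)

Vertex coverage: the bags together contain {a, b, c}, the full vertex set. Edge coverage: each edge of G has both endpoints in at least one bag. Running intersection: for every vertex, the bags containing it form a connected subtree. All three properties hold, so this is a valid tree decomposition of width max|bag| − 1 = 2, and hence tw(G) ≤ 2.

Yes; width 2.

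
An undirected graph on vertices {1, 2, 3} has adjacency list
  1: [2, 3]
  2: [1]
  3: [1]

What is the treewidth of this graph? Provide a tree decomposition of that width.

Treewidth 1.
Bags: B1 = {1, 2}  B2 = {1, 3}
Tree: B1–B2

Every bag has size at most 2, so the width is 2 − 1 = 1 and tw(G) ≤ 1. Any graph with an edge has treewidth ≥ 1, and G has the edge 2–1. Therefore the treewidth is 1.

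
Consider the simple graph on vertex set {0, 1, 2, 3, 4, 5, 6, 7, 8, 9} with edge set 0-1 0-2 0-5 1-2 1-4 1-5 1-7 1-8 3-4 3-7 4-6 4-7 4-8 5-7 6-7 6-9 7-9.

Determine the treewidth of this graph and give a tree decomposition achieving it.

Treewidth 2.
Bags: B1 = {3, 4, 7}  B2 = {4, 6, 7}  B3 = {1, 4, 7}  B4 = {1, 4, 8}  B5 = {1, 5, 7}  B6 = {6, 7, 9}  B7 = {0, 1, 5}  B8 = {0, 1, 2}
Tree: B1–B2, B2–B3, B3–B4, B3–B5, B2–B6, B5–B7, B7–B8

Each bag holds 3 vertices, so the decomposition has width 2, which upper-bounds the treewidth. For the lower bound, the 3 vertices {0, 1, 2} are pairwise adjacent, and any tree decomposition puts a clique entirely inside one bag — forcing width ≥ 2. Combining the bounds, tw(G) = 2.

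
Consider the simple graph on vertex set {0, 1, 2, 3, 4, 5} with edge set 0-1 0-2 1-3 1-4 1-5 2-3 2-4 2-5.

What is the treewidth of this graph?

2

A width-2 tree decomposition is:
Bags: B1 = {1, 2, 3}  B2 = {1, 2, 4}  B3 = {0, 1, 2}  B4 = {1, 2, 5}
Tree: B1–B2, B2–B3, B3–B4
Every bag has size at most 3, so the width is 3 − 1 = 2 and tw(G) ≤ 2. For the lower bound, G contains the cycle 3–2–4–1–3, so G is not a forest; only forests have treewidth ≤ 1, hence tw(G) ≥ 2. Hence tw(G) = 2 exactly.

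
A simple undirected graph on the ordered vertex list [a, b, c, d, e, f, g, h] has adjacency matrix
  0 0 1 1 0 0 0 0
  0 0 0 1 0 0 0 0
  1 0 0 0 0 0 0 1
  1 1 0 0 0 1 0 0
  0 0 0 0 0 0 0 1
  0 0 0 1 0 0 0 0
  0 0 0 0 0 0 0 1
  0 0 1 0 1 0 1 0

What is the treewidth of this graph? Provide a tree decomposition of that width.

Treewidth 1.
One such decomposition:
Bags: B1 = {a, c}  B2 = {c, h}  B3 = {a, d}  B4 = {b, d}  B5 = {e, h}  B6 = {d, f}  B7 = {g, h}
Tree: B1–B2, B1–B3, B3–B4, B2–B5, B3–B6, B5–B7

Each bag holds 2 vertices, so the decomposition has width 1, which upper-bounds the treewidth. Any graph with an edge has treewidth ≥ 1, and G has the edge c–a. Therefore the treewidth is 1.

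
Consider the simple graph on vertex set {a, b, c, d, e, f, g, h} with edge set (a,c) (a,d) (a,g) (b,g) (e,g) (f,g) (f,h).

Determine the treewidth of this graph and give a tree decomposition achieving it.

The largest bag has 2 vertices, giving width 1; this decomposition certifies tw(G) ≤ 1. Any graph with an edge has treewidth ≥ 1, and G has the edge g–a. Combining the bounds, tw(G) = 1.

Treewidth 1.
Bags: B1 = {a, g}  B2 = {f, g}  B3 = {a, d}  B4 = {a, c}  B5 = {b, g}  B6 = {e, g}  B7 = {f, h}
Tree: B1–B2, B1–B3, B3–B4, B1–B5, B2–B6, B2–B7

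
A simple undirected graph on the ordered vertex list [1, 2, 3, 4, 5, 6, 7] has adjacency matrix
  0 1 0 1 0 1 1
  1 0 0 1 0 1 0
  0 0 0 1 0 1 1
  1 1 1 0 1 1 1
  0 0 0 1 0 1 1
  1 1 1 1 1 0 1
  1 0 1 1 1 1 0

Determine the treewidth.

A width-3 tree decomposition is:
Bags: B1 = {1, 4, 6, 7}  B2 = {4, 5, 6, 7}  B3 = {3, 4, 6, 7}  B4 = {1, 2, 4, 6}
Tree: B1–B2, B1–B3, B1–B4
The largest bag has 4 vertices, giving width 3; this decomposition certifies tw(G) ≤ 3. Conversely, {1, 2, 4, 6} is a clique of size 4, and the vertices of any clique must share a bag in every tree decomposition; so some bag has ≥ 4 vertices and tw(G) ≥ 3. Combining the bounds, tw(G) = 3.

3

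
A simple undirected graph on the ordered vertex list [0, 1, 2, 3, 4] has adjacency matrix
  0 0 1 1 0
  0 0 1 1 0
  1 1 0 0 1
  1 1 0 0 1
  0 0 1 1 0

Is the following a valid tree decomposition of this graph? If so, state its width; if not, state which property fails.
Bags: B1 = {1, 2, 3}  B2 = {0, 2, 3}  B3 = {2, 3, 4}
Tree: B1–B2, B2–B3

Yes; width 2.

Checking the three conditions: (i) the bags cover all of {0, 1, 2, 3, 4}; (ii) for each edge, some bag contains both endpoints; (iii) the bags containing any fixed vertex form a subtree. All hold, so the decomposition is valid with width 3 − 1 = 2.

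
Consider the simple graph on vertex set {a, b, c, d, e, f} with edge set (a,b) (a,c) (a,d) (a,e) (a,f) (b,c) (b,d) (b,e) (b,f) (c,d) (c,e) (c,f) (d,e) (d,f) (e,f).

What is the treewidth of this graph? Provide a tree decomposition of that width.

Treewidth 5.
Bags: B1 = {a, b, c, d, e, f}
Tree: (single bag)

With just one bag of size 6, the width is 6 − 1 = 5, so tw(G) ≤ 5. For the lower bound, the 6 vertices {a, b, c, d, e, f} are pairwise adjacent, and any tree decomposition puts a clique entirely inside one bag — forcing width ≥ 5. Combining the bounds, tw(G) = 5.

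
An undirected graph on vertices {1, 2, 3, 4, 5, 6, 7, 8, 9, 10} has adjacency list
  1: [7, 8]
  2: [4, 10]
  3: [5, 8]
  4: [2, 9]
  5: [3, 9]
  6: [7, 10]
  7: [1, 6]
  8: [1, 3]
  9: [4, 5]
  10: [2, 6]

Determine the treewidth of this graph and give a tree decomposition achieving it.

Treewidth 2.
One optimal decomposition is:
Bags: B1 = {1, 6, 7}  B2 = {1, 6, 10}  B3 = {1, 2, 10}  B4 = {1, 2, 4}  B5 = {1, 4, 9}  B6 = {1, 5, 9}  B7 = {1, 3, 5}  B8 = {1, 3, 8}
Tree: B1–B2, B2–B3, B3–B4, B4–B5, B5–B6, B6–B7, B7–B8

Each bag holds 3 vertices, so the decomposition has width 2, which upper-bounds the treewidth. The edges 1–7–6–10–2–4–9–5–3–8–1 form a cycle, so G is not a tree and its treewidth is at least 2. Combining the bounds, tw(G) = 2.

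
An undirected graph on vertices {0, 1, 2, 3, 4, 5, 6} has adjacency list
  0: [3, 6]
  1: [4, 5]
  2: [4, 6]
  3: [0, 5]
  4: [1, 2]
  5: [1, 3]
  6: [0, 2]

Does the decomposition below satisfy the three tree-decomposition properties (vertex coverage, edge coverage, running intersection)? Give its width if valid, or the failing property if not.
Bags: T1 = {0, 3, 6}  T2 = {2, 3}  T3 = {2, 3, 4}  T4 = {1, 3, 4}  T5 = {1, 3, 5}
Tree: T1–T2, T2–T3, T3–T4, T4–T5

No — edge (6,2) lies in no bag.

A tree decomposition must satisfy three properties: every vertex lies in some bag; for every edge, both endpoints lie together in some bag; and for every vertex, the bags containing it form a connected subtree. Here edge (6,2) lies in no bag, so the decomposition is invalid.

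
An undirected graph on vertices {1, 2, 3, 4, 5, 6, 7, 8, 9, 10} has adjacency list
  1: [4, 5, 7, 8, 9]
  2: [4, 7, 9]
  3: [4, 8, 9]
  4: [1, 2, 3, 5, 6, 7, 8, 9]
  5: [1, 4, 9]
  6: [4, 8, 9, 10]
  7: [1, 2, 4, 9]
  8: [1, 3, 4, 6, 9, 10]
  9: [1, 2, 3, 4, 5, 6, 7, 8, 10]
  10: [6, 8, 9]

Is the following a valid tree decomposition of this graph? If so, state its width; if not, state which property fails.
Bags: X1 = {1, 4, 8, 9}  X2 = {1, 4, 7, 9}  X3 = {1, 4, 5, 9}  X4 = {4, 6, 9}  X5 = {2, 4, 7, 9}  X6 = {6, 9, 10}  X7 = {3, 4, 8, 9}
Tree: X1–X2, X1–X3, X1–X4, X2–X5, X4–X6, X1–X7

No — edge (8,6) lies in no bag.

A tree decomposition must satisfy three properties: every vertex lies in some bag; for every edge, both endpoints lie together in some bag; and for every vertex, the bags containing it form a connected subtree. Here edge (8,6) lies in no bag, so the decomposition is invalid.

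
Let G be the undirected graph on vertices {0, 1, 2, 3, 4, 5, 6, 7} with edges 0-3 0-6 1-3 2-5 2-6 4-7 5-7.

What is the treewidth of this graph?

1

A width-1 tree decomposition is:
Bags: B1 = {4, 7}  B2 = {5, 7}  B3 = {2, 5}  B4 = {2, 6}  B5 = {0, 6}  B6 = {0, 3}  B7 = {1, 3}
Tree: B1–B2, B2–B3, B3–B4, B4–B5, B5–B6, B6–B7
Each bag holds 2 vertices, so the decomposition has width 1, which upper-bounds the treewidth. G has an edge, so its treewidth is at least 1. Combining the bounds, tw(G) = 1.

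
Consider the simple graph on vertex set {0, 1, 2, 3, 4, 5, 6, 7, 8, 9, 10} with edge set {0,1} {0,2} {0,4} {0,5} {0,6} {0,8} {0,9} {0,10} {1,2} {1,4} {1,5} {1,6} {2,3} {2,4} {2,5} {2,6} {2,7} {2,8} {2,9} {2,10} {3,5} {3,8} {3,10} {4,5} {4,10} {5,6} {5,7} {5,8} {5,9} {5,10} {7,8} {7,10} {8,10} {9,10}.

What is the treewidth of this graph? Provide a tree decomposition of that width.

Treewidth 4.
One optimal decomposition is:
Bags: B1 = {0, 2, 5, 8, 10}  B2 = {2, 3, 5, 8, 10}  B3 = {0, 2, 4, 5, 10}  B4 = {0, 1, 2, 4, 5}  B5 = {0, 1, 2, 5, 6}  B6 = {2, 5, 7, 8, 10}  B7 = {0, 2, 5, 9, 10}
Tree: B1–B2, B1–B3, B3–B4, B4–B5, B2–B6, B3–B7

Every bag has size at most 5, so the width is 5 − 1 = 4 and tw(G) ≤ 4. Conversely, {0, 1, 2, 4, 5} is a clique of size 5, and the vertices of any clique must share a bag in every tree decomposition; so some bag has ≥ 5 vertices and tw(G) ≥ 4. The upper and lower bounds meet at 4, so that is the treewidth.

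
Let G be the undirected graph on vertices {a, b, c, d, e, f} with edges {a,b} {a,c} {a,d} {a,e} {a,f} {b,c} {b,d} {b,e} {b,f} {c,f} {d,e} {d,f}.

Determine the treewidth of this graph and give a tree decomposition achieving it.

The largest bag has 4 vertices, giving width 3; this decomposition certifies tw(G) ≤ 3. For the lower bound, the 4 vertices {a, b, d, e} are pairwise adjacent, and any tree decomposition puts a clique entirely inside one bag — forcing width ≥ 3. Therefore the treewidth is 3.

Treewidth 3.
One optimal decomposition is:
Bags: B1 = {a, b, c, f}  B2 = {a, b, d, f}  B3 = {a, b, d, e}
Tree: B1–B2, B2–B3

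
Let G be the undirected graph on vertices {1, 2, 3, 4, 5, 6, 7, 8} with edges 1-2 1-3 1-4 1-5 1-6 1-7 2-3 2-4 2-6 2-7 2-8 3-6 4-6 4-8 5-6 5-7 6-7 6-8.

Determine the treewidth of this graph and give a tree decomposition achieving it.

The largest bag has 4 vertices, giving width 3; this decomposition certifies tw(G) ≤ 3. Conversely, {2, 4, 6, 8} is a clique of size 4, and the vertices of any clique must share a bag in every tree decomposition; so some bag has ≥ 4 vertices and tw(G) ≥ 3. Hence tw(G) = 3 exactly.

Treewidth 3.
Bags: B1 = {1, 2, 6, 7}  B2 = {1, 2, 4, 6}  B3 = {1, 2, 3, 6}  B4 = {1, 5, 6, 7}  B5 = {2, 4, 6, 8}
Tree: B1–B2, B1–B3, B1–B4, B2–B5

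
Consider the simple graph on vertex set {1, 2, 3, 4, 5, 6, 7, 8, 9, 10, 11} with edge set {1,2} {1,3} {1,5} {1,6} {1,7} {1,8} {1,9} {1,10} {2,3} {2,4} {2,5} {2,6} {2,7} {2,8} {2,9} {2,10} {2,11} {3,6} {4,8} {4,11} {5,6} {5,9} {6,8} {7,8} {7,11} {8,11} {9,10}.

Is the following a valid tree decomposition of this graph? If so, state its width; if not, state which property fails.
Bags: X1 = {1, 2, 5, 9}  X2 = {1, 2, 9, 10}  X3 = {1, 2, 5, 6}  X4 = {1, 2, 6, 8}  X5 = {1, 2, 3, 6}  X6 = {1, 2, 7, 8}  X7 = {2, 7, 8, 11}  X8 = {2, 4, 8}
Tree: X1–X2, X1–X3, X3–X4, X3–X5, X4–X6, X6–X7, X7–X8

No — edge (11,4) lies in no bag.

A tree decomposition must satisfy three properties: every vertex lies in some bag; for every edge, both endpoints lie together in some bag; and for every vertex, the bags containing it form a connected subtree. Here edge (11,4) lies in no bag, so the decomposition is invalid.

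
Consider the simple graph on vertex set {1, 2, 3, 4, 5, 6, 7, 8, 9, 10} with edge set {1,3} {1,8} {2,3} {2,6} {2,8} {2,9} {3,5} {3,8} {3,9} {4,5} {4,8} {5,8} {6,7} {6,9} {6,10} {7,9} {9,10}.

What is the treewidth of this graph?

2

A width-2 tree decomposition is:
Bags: B1 = {2, 6, 9}  B2 = {6, 7, 9}  B3 = {6, 9, 10}  B4 = {2, 3, 9}  B5 = {2, 3, 8}  B6 = {3, 5, 8}  B7 = {1, 3, 8}  B8 = {4, 5, 8}
Tree: B1–B2, B1–B3, B1–B4, B4–B5, B5–B6, B6–B7, B6–B8
Each bag holds 3 vertices, so the decomposition has width 2, which upper-bounds the treewidth. Conversely, {1, 3, 8} is a clique of size 3, and the vertices of any clique must share a bag in every tree decomposition; so some bag has ≥ 3 vertices and tw(G) ≥ 2. Combining the bounds, tw(G) = 2.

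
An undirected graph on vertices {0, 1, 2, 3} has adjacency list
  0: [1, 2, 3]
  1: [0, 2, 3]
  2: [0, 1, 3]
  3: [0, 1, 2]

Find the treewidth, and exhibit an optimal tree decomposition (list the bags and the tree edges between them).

Treewidth 3.
One such decomposition:
Bags: B1 = {0, 1, 2, 3}
Tree: (single bag)

With just one bag of size 4, the width is 4 − 1 = 3, so tw(G) ≤ 3. For the lower bound, the 4 vertices {0, 1, 2, 3} are pairwise adjacent, and any tree decomposition puts a clique entirely inside one bag — forcing width ≥ 3. Combining the bounds, tw(G) = 3.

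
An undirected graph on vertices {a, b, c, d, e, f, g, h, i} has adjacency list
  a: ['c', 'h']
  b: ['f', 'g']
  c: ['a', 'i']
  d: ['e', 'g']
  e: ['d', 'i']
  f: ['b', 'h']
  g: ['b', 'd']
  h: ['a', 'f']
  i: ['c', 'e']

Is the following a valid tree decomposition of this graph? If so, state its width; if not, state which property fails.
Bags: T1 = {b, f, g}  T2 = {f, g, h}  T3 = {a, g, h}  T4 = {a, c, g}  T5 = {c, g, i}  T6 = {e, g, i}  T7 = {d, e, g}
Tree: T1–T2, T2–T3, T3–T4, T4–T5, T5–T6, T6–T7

Yes; width 2.

Every vertex of G appears in some bag (union = {a, b, c, d, e, f, g, h, i}); every edge is covered by a bag; and for each vertex v the set of bags containing v is connected in the bag tree. The decomposition is therefore valid. The largest bag has 3 vertices, so the width is 2.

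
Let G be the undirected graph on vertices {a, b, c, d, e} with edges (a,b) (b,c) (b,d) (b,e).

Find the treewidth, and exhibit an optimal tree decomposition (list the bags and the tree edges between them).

Treewidth 1.
One optimal decomposition is:
Bags: B1 = {a, b}  B2 = {b, c}  B3 = {b, d}  B4 = {b, e}
Tree: B1–B2, B1–B3, B1–B4

Each bag holds 2 vertices, so the decomposition has width 1, which upper-bounds the treewidth. Since G has at least one edge (e.g. b–a), it is not an edgeless graph, so tw(G) ≥ 1. The upper and lower bounds meet at 1, so that is the treewidth.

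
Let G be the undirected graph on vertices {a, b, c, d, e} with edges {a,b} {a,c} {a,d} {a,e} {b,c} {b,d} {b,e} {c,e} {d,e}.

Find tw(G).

A width-3 tree decomposition is:
Bags: B1 = {a, b, d, e}  B2 = {a, b, c, e}
Tree: B1–B2
The largest bag has 4 vertices, giving width 3; this decomposition certifies tw(G) ≤ 3. For the lower bound, the 4 vertices {a, b, d, e} are pairwise adjacent, and any tree decomposition puts a clique entirely inside one bag — forcing width ≥ 3. Therefore the treewidth is 3.

3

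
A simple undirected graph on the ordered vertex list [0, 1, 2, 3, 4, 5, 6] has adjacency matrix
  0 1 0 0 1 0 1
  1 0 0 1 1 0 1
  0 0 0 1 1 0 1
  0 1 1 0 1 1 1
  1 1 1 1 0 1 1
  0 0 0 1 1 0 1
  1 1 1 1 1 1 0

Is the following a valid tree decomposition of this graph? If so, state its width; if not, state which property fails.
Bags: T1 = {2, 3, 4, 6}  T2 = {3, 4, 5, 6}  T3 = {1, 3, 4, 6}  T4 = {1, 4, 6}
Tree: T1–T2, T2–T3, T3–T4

A tree decomposition must satisfy three properties: every vertex lies in some bag; for every edge, both endpoints lie together in some bag; and for every vertex, the bags containing it form a connected subtree. Here vertex 0 appears in no bag, so the decomposition is invalid.

No — vertex 0 appears in no bag.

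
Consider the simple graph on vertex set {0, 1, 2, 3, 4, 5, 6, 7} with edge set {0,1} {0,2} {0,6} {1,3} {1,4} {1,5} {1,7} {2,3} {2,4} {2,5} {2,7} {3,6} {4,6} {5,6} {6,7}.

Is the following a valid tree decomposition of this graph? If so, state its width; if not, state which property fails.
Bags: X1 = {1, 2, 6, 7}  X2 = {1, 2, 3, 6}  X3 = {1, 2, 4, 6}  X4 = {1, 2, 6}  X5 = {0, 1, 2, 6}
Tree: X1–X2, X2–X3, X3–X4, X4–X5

No — vertex 5 appears in no bag.

A tree decomposition must satisfy three properties: every vertex lies in some bag; for every edge, both endpoints lie together in some bag; and for every vertex, the bags containing it form a connected subtree. Here vertex 5 appears in no bag, so the decomposition is invalid.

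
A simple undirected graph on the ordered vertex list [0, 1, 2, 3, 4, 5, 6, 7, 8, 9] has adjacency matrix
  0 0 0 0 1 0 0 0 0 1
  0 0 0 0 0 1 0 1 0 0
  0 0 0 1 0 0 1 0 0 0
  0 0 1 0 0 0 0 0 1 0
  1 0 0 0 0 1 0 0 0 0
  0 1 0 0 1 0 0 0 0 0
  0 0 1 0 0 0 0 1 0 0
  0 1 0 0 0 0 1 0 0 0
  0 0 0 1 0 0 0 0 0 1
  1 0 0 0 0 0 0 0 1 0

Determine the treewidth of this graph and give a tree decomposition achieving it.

Treewidth 2.
One optimal decomposition is:
Bags: B1 = {3, 8, 9}  B2 = {0, 3, 9}  B3 = {0, 3, 4}  B4 = {3, 4, 5}  B5 = {1, 3, 5}  B6 = {1, 3, 7}  B7 = {3, 6, 7}  B8 = {2, 3, 6}
Tree: B1–B2, B2–B3, B3–B4, B4–B5, B5–B6, B6–B7, B7–B8

Each bag holds 3 vertices, so the decomposition has width 2, which upper-bounds the treewidth. Since 3–8–9–0–4–5–1–7–6–2–3 is a cycle in G, G is not acyclic. Forests are exactly the graphs of treewidth ≤ 1, so tw(G) ≥ 2. The upper and lower bounds meet at 2, so that is the treewidth.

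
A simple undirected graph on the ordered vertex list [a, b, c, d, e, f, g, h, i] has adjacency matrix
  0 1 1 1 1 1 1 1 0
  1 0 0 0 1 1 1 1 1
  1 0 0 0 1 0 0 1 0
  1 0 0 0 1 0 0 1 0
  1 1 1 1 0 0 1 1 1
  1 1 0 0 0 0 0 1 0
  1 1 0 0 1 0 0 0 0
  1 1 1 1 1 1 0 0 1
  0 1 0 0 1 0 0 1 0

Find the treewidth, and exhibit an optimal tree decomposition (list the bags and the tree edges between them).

Treewidth 3.
One such decomposition:
Bags: B1 = {a, d, e, h}  B2 = {a, c, e, h}  B3 = {a, b, e, h}  B4 = {b, e, h, i}  B5 = {a, b, f, h}  B6 = {a, b, e, g}
Tree: B1–B2, B1–B3, B3–B4, B3–B5, B3–B6

Every bag has size at most 4, so the width is 4 − 1 = 3 and tw(G) ≤ 3. For the lower bound, the 4 vertices {a, b, e, g} are pairwise adjacent, and any tree decomposition puts a clique entirely inside one bag — forcing width ≥ 3. Combining the bounds, tw(G) = 3.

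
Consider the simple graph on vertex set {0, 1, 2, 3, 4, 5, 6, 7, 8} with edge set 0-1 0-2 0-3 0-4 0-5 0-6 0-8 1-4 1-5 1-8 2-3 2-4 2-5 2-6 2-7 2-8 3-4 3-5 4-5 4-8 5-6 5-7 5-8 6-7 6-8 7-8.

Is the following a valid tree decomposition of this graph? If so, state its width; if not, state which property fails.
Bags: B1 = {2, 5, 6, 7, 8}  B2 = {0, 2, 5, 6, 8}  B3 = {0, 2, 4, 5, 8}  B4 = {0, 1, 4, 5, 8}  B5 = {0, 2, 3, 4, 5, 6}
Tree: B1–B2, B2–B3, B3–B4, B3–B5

A tree decomposition must satisfy three properties: every vertex lies in some bag; for every edge, both endpoints lie together in some bag; and for every vertex, the bags containing it form a connected subtree. Here bags containing vertex 6 are not connected in the tree, so the decomposition is invalid.

No — bags containing vertex 6 are not connected in the tree.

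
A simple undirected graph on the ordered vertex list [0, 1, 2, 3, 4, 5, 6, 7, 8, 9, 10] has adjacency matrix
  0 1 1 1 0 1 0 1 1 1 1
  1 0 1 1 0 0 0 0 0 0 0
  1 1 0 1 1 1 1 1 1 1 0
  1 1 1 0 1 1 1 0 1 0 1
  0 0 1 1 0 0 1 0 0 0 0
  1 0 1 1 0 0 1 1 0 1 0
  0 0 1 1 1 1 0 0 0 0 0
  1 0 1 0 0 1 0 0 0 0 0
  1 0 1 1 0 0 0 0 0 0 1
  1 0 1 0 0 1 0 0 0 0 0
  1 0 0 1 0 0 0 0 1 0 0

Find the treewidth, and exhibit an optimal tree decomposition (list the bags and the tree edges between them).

Treewidth 3.
Bags: B1 = {2, 3, 5, 6}  B2 = {0, 2, 3, 5}  B3 = {2, 3, 4, 6}  B4 = {0, 2, 5, 7}  B5 = {0, 2, 3, 8}  B6 = {0, 1, 2, 3}  B7 = {0, 3, 8, 10}  B8 = {0, 2, 5, 9}
Tree: B1–B2, B1–B3, B2–B4, B2–B5, B2–B6, B5–B7, B4–B8

The largest bag has 4 vertices, giving width 3; this decomposition certifies tw(G) ≤ 3. Conversely, {0, 2, 5, 9} is a clique of size 4, and the vertices of any clique must share a bag in every tree decomposition; so some bag has ≥ 4 vertices and tw(G) ≥ 3. The upper and lower bounds meet at 3, so that is the treewidth.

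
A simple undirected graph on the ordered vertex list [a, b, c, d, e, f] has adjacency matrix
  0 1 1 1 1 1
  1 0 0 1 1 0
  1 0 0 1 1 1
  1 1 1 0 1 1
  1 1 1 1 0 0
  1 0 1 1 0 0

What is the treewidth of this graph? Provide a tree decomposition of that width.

Treewidth 3.
Bags: B1 = {a, c, d, f}  B2 = {a, c, d, e}  B3 = {a, b, d, e}
Tree: B1–B2, B2–B3

The largest bag has 4 vertices, giving width 3; this decomposition certifies tw(G) ≤ 3. Conversely, {a, c, d, e} is a clique of size 4, and the vertices of any clique must share a bag in every tree decomposition; so some bag has ≥ 4 vertices and tw(G) ≥ 3. Combining the bounds, tw(G) = 3.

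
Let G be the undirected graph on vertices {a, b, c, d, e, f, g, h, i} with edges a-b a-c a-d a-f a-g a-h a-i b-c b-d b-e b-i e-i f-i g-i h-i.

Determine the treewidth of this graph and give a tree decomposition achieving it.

The largest bag has 3 vertices, giving width 2; this decomposition certifies tw(G) ≤ 2. Conversely, {b, e, i} is a clique of size 3, and the vertices of any clique must share a bag in every tree decomposition; so some bag has ≥ 3 vertices and tw(G) ≥ 2. Therefore the treewidth is 2.

Treewidth 2.
Bags: B1 = {a, b, i}  B2 = {a, b, c}  B3 = {a, f, i}  B4 = {b, e, i}  B5 = {a, g, i}  B6 = {a, h, i}  B7 = {a, b, d}
Tree: B1–B2, B1–B3, B1–B4, B1–B5, B1–B6, B2–B7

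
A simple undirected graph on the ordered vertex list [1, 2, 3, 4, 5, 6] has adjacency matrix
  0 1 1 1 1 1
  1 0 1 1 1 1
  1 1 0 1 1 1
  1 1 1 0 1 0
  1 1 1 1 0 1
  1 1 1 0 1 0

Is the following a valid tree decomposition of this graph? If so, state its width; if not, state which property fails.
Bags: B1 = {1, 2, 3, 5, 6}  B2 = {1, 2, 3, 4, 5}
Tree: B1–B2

Vertex coverage: the bags together contain {1, 2, 3, 4, 5, 6}, the full vertex set. Edge coverage: each edge of G has both endpoints in at least one bag. Running intersection: for every vertex, the bags containing it form a connected subtree. All three properties hold, so this is a valid tree decomposition of width max|bag| − 1 = 4, and hence tw(G) ≤ 4.

Yes; width 4.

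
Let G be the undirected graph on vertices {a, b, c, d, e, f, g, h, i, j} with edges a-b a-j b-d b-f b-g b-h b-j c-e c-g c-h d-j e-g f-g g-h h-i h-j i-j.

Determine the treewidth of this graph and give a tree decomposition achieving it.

Each bag holds 3 vertices, so the decomposition has width 2, which upper-bounds the treewidth. On the other hand G contains the 3-clique {c, e, g}. A clique must lie in a single bag of any decomposition, so no decomposition can have width below 2. Combining the bounds, tw(G) = 2.

Treewidth 2.
Bags: B1 = {b, g, h}  B2 = {b, h, j}  B3 = {c, g, h}  B4 = {h, i, j}  B5 = {a, b, j}  B6 = {b, d, j}  B7 = {c, e, g}  B8 = {b, f, g}
Tree: B1–B2, B1–B3, B2–B4, B2–B5, B5–B6, B3–B7, B1–B8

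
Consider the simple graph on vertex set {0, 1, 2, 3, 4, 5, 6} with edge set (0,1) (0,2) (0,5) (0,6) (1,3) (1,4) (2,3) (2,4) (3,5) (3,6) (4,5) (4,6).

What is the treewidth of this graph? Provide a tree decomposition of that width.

Treewidth 3.
One such decomposition:
Bags: B1 = {0, 1, 3, 4}  B2 = {0, 3, 4, 5}  B3 = {0, 3, 4, 6}  B4 = {0, 2, 3, 4}
Tree: B1–B2, B2–B3, B3–B4

Every bag has size at most 4, so the width is 4 − 1 = 3 and tw(G) ≤ 3. For the lower bound: the 4 vertex sets {1,3}, {4,5}, {0}, {6} are disjoint, each induces a connected subgraph, and every pair is joined by at least one edge of G. Contracting each set to a single vertex therefore yields K_{4} as a minor, and since treewidth is minor-monotone, tw(G) ≥ tw(K_{4}) = 3. Combining the bounds, tw(G) = 3.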